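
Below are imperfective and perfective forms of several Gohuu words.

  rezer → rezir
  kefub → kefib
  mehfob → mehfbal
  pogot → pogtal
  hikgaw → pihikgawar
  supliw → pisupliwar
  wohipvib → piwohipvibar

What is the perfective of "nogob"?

nogbal

"nogob" has last vowel 'o'. The stems whose last vowel is 'o' (mehfob → mehfbal, pogot → pogtal) delete the last vowel and add -al.
So nogob → nogbal.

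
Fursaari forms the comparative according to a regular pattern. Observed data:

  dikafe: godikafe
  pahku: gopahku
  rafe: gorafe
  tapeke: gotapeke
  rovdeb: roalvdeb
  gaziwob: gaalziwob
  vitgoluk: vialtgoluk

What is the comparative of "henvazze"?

gohenvazze

"henvazze" ends in a vowel. The stems ending in a vowel (dikafe → godikafe, pahku → gopahku, rafe → gorafe) add the prefix go-.
The other pattern: stems ending in a consonant insert -al- after the first vowel.
So henvazze → gohenvazze.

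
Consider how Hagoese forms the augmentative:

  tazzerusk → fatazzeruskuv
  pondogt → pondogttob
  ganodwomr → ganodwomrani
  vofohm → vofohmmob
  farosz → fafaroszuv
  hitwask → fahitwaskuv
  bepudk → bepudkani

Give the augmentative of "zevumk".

zevumkani

"zevumk" has second-to-last letter 'm'. The one such stem in the data (ganodwomr → ganodwomrani) adds -ani, so the same rule applies.
So zevumk → zevumkani.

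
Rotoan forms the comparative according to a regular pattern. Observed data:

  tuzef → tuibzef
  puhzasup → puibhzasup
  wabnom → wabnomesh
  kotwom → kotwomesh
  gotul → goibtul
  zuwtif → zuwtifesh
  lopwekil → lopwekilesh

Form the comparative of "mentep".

meibntep

lopwekil and gotul both end in -l yet inflect differently (lopwekilesh, goibtul), so the final letter is not what conditions the rule; the last vowel is.
"mentep" has last vowel 'e'. The one such stem in the data (tuzef → tuibzef) inserts -ib- after the first vowel (as do gotul, puhzasup), so the same rule applies.
The other pattern: stems whose last vowel is 'i' or 'o' add -esh.
So mentep → meibntep.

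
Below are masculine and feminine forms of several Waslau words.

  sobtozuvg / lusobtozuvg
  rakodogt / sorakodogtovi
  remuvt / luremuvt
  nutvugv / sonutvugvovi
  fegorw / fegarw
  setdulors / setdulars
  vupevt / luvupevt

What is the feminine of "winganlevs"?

luwinganlevs

"winganlevs" has second-to-last letter 'v'. The stems whose second-to-last letter is 'v' (vupevt → luvupevt, remuvt → luremuvt, sobtozuvg → lusobtozuvg) add the prefix lu-.
The other patterns: stems whose second-to-last letter is 'r' change the last vowel to 'a'; stems whose second-to-last letter is 'g' add so- … -ovi around the stem.
So winganlevs → luwinganlevs.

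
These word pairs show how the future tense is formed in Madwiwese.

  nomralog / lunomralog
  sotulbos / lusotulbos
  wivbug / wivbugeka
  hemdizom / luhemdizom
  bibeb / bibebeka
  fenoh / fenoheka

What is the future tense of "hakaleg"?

luhakaleg

nomralog and wivbug both end in -g yet inflect differently (lunomralog, wivbugeka), so the final letter is not what conditions the rule; the number of vowels is.
"hakaleg" has 3 vowels. The stems with 3 vowels (hemdizom → luhemdizom, nomralog → lunomralog, sotulbos → lusotulbos) add the prefix lu-.
The other pattern: stems with 2 vowels add -eka.
So hakaleg → luhakaleg.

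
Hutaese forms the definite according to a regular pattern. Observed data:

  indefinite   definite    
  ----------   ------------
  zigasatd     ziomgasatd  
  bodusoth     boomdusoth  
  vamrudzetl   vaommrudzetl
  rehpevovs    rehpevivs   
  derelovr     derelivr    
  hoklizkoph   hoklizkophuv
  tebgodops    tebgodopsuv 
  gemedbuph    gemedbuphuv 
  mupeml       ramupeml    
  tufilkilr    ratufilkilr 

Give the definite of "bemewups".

"bemewups" has second-to-last letter 'p'. The stems whose second-to-last letter is 'p' (hoklizkoph → hoklizkophuv, tebgodops → tebgodopsuv, gemedbuph → gemedbuphuv) add -uv.
The other patterns: stems whose second-to-last letter is 't' insert -om- after the first vowel; stems whose second-to-last letter is 'v' change the last vowel to 'i'; stems whose second-to-last letter is 'l' or 'm' add the prefix ra-.
So bemewups → bemewupsuv.

bemewupsuv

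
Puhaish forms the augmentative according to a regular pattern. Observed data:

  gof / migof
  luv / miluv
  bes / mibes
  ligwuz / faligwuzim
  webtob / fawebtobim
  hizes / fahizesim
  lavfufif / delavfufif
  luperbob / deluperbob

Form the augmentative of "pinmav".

fapinmavim

bes and hizes both end in -s yet inflect differently (mibes, fahizesim), so the final letter is not what conditions the rule; the number of vowels is.
"pinmav" has 2 vowels. The stems with 2 vowels (ligwuz → faligwuzim, webtob → fawebtobim, hizes → fahizesim) add fa- … -im around the stem.
The other patterns: stems with 1 vowel add the prefix mi-; stems with 3 vowels add the prefix de-.
So pinmav → fapinmavim.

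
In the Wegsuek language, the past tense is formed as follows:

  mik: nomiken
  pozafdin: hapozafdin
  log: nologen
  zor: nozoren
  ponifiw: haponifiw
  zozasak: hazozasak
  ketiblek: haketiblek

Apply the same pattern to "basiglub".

habasiglub

"basiglub" has 3 vowels. The stems with 3 vowels (ponifiw → haponifiw, pozafdin → hapozafdin, zozasak → hazozasak) add the prefix ha-.
The other pattern: stems with 1 vowel add no- … -en around the stem.
So basiglub → habasiglub.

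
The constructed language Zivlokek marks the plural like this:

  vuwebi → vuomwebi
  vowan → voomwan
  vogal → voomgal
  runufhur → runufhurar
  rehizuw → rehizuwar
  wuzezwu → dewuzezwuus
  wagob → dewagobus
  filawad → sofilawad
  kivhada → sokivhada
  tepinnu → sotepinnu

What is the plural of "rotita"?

rotitaar

"rotita" begins with r-. The stems beginning with r- (runufhur → runufhurar, rehizuw → rehizuwar) add -ar.
The other patterns: stems beginning with v- insert -om- after the first vowel; stems beginning with w- add de- … -us around the stem; stems beginning with f-, k- or t- add the prefix so-.
So rotita → rotitaar.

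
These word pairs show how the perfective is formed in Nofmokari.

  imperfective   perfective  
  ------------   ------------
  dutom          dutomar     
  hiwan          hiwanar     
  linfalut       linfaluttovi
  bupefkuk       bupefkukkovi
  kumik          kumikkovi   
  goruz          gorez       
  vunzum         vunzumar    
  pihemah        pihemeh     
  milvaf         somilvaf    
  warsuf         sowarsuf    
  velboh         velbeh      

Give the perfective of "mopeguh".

mopegeh

bupefkuk and warsuf both have last vowel 'u' yet inflect differently (bupefkukkovi, sowarsuf), so the last vowel is not what conditions the rule; the final letter is.
"mopeguh" ends in -h. The stems ending in -h (pihemah → pihemeh, velboh → velbeh) change the last vowel to 'e'.
So mopeguh → mopegeh.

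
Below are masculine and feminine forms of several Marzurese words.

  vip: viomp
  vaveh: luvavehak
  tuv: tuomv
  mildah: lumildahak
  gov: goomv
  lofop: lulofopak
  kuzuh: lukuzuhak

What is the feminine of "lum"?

"lum" has 1 vowel. The stems with 1 vowel (vip → viomp, tuv → tuomv, gov → goomv) insert -om- after the first vowel.
The other pattern: stems with 2 vowels add lu- … -ak around the stem.
So lum → luomm.

luomm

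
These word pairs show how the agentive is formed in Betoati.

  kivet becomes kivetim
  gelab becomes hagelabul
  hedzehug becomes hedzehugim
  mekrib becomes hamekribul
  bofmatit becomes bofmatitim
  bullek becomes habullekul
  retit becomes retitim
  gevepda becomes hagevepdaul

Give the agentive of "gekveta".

hagekvetaul

kivet and bullek both have last vowel 'e' yet inflect differently (kivetim, habullekul), so the last vowel is not what conditions the rule; the final letter is.
"gekveta" ends in -a. The one such stem in the data (gevepda → hagevepdaul) adds ha- … -ul around the stem, so the same rule applies.
The other pattern: stems ending in -g or -t add -im.
So gekveta → hagekvetaul.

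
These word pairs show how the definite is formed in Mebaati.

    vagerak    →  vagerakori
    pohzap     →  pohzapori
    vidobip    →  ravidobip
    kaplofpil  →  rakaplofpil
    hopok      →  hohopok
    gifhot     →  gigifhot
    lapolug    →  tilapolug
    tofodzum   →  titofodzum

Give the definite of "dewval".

dewvalori

pohzap and vidobip both end in -p yet inflect differently (pohzapori, ravidobip), so the final letter is not what conditions the rule; the last vowel is.
"dewval" has last vowel 'a'. The stems whose last vowel is 'a' (vagerak → vagerakori, pohzap → pohzapori) add -ori.
So dewval → dewvalori.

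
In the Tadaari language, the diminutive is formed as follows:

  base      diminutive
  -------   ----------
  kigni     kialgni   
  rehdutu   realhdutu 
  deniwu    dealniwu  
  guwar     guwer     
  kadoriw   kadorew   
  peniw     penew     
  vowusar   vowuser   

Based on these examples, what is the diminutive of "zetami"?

kigni and peniw both have last vowel 'i' yet inflect differently (kialgni, penew), so the last vowel is not what conditions the rule; whether the stem ends in a vowel or a consonant is.
"zetami" ends in a vowel. The stems ending in a vowel (kigni → kialgni, deniwu → dealniwu, rehdutu → realhdutu) insert -al- after the first vowel.
The other pattern: stems ending in a consonant change the last vowel to 'e'.
So zetami → zealtami.

zealtami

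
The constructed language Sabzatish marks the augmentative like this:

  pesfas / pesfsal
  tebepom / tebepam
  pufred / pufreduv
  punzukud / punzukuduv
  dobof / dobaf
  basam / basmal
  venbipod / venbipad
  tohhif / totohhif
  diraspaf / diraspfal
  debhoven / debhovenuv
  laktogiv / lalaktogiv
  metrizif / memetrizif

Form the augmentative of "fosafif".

fofosafif

dobof and metrizif both end in -f yet inflect differently (dobaf, memetrizif), so the final letter is not what conditions the rule; the last vowel is.
"fosafif" has last vowel 'i'. The stems whose last vowel is 'i' (metrizif → memetrizif, tohhif → totohhif, laktogiv → lalaktogiv) repeat the first consonant+vowel as a prefix.
So fosafif → fofosafif.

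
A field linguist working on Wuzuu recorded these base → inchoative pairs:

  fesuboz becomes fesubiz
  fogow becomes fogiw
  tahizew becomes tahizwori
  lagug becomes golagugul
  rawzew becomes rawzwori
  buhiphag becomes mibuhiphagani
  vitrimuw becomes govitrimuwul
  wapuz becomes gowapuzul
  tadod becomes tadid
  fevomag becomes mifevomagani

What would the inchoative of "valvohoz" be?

fesuboz and wapuz both end in -z yet inflect differently (fesubiz, gowapuzul), so the final letter is not what conditions the rule; the last vowel is.
"valvohoz" has last vowel 'o'. The stems whose last vowel is 'o' (fesuboz → fesubiz, tadod → tadid, fogow → fogiw) change the last vowel to 'i'.
The other patterns: stems whose last vowel is 'u' add go- … -ul around the stem; stems whose last vowel is 'e' delete the last vowel and add -ori; stems whose last vowel is 'a' add mi- … -ani around the stem.
So valvohoz → valvohiz.

valvohiz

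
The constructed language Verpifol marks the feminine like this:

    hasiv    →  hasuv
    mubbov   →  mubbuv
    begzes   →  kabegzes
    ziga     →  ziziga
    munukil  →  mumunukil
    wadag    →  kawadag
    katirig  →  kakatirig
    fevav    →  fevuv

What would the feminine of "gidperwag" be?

kagidperwag

fevav and wadag both have last vowel 'a' yet inflect differently (fevuv, kawadag), so the last vowel is not what conditions the rule; the final letter is.
"gidperwag" ends in -g. The stems ending in -g (wadag → kawadag, katirig → kakatirig) add the prefix ka-.
So gidperwag → kagidperwag.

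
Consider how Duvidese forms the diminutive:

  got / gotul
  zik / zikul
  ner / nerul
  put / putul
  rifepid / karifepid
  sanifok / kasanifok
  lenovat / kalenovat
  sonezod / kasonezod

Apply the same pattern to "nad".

zik and sanifok both end in -k yet inflect differently (zikul, kasanifok), so the final letter is not what conditions the rule; the number of vowels is.
"nad" has 1 vowel. The stems with 1 vowel (got → gotul, zik → zikul, ner → nerul) add -ul.
So nad → nadul.

nadul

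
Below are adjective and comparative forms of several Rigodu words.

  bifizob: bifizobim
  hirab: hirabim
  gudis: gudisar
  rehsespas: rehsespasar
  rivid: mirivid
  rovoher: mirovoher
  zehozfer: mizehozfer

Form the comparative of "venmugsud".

"venmugsud" ends in -d. The one such stem in the data (rivid → mirivid) adds the prefix mi-, so the same rule applies.
So venmugsud → mivenmugsud.

mivenmugsud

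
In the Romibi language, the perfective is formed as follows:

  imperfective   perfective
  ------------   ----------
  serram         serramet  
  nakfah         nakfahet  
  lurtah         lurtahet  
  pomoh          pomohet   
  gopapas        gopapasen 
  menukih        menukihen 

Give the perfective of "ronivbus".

nakfah and menukih both end in -h yet inflect differently (nakfahet, menukihen), so the final letter is not what conditions the rule; the number of vowels is.
"ronivbus" has 3 vowels. The stems with 3 vowels (gopapas → gopapasen, menukih → menukihen) add -en.
So ronivbus → ronivbusen.

ronivbusen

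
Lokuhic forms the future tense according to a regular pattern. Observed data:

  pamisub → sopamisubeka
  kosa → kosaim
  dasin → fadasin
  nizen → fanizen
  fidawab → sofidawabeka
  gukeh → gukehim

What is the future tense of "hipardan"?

"hipardan" ends in -n. The stems ending in -n (nizen → fanizen, dasin → fadasin) add the prefix fa-.
The other patterns: stems ending in -b add so- … -eka around the stem; stems ending in -a or -h add -im.
So hipardan → fahipardan.

fahipardan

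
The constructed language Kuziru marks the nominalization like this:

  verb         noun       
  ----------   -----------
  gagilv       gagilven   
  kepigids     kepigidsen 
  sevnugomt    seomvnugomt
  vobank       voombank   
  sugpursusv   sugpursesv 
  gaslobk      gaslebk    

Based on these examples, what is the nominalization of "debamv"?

deombamv

gagilv and sugpursusv both end in -v yet inflect differently (gagilven, sugpursesv), so the final letter is not what conditions the rule; the second-to-last letter is.
"debamv" has second-to-last letter 'm'. The one such stem in the data (sevnugomt → seomvnugomt) inserts -om- after the first vowel (as does vobank), so the same rule applies.
The other patterns: stems whose second-to-last letter is 'd' or 'l' add -en; stems whose second-to-last letter is 'b' or 's' change the last vowel to 'e'.
So debamv → deombamv.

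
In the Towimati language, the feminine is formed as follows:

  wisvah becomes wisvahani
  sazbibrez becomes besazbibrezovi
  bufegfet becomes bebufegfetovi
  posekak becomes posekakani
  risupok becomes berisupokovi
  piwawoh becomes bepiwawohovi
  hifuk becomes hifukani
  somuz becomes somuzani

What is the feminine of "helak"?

helakani

wisvah and piwawoh both end in -h yet inflect differently (wisvahani, bepiwawohovi), so the final letter is not what conditions the rule; the last vowel is.
"helak" has last vowel 'a'. The stems whose last vowel is 'a' (wisvah → wisvahani, posekak → posekakani) add -ani.
The other pattern: stems whose last vowel is 'e' or 'o' add be- … -ovi around the stem.
So helak → helakani.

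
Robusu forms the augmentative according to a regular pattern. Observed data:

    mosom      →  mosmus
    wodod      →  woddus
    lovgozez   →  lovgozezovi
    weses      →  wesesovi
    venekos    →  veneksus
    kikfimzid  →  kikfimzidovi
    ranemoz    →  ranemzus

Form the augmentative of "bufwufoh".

ranemoz and lovgozez both end in -z yet inflect differently (ranemzus, lovgozezovi), so the final letter is not what conditions the rule; the last vowel is.
"bufwufoh" has last vowel 'o'. The stems whose last vowel is 'o' (mosom → mosmus, venekos → veneksus, ranemoz → ranemzus) delete the last vowel and add -us.
So bufwufoh → bufwufhus.

bufwufhus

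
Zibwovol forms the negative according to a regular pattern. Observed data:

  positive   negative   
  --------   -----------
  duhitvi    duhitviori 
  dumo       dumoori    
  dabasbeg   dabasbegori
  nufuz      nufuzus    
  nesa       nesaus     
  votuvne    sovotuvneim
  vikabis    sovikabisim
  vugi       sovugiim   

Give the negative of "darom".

daromori

duhitvi and vugi both end in -i yet inflect differently (duhitviori, sovugiim), so the final letter is not what conditions the rule; the first letter is.
"darom" begins with d-. The stems beginning with d- (duhitvi → duhitviori, dumo → dumoori, dabasbeg → dabasbegori) add -ori.
The other patterns: stems beginning with n- add -us; stems beginning with v- add so- … -im around the stem.
So darom → daromori.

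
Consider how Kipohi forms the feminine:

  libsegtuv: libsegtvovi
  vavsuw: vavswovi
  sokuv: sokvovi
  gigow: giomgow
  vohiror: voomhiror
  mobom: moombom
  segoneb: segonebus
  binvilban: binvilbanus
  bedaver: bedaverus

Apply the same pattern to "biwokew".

biwokewus

"biwokew" has last vowel 'e'. The stems whose last vowel is 'e' (segoneb → segonebus, bedaver → bedaverus) add -us.
So biwokew → biwokewus.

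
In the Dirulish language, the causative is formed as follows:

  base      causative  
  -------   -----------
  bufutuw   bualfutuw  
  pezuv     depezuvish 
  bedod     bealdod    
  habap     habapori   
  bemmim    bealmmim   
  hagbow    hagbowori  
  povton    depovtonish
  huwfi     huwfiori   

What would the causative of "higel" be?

higelori

hagbow and bufutuw both end in -w yet inflect differently (hagbowori, bualfutuw), so the final letter is not what conditions the rule; the first letter is.
"higel" begins with h-. The stems beginning with h- (habap → habapori, huwfi → huwfiori, hagbow → hagbowori) add -ori.
The other patterns: stems beginning with b- insert -al- after the first vowel; stems beginning with p- add de- … -ish around the stem.
So higel → higelori.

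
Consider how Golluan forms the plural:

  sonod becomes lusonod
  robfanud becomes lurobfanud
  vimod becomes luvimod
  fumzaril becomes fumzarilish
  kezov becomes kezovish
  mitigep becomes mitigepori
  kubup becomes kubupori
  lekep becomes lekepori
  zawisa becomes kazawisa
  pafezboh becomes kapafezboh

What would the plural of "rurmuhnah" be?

"rurmuhnah" ends in -h. The one such stem in the data (pafezboh → kapafezboh) adds the prefix ka-, so the same rule applies.
The other patterns: stems ending in -d add the prefix lu-; stems ending in -l or -v add -ish; stems ending in -p add -ori.
So rurmuhnah → karurmuhnah.

karurmuhnah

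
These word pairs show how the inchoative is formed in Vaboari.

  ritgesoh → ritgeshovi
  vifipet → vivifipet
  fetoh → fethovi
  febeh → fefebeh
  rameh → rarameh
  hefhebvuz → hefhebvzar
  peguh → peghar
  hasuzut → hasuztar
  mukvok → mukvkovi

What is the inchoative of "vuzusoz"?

febeh and peguh both end in -h yet inflect differently (fefebeh, peghar), so the final letter is not what conditions the rule; the last vowel is.
"vuzusoz" has last vowel 'o'. The stems whose last vowel is 'o' (mukvok → mukvkovi, fetoh → fethovi, ritgesoh → ritgeshovi) delete the last vowel and add -ovi.
The other patterns: stems whose last vowel is 'e' repeat the first consonant+vowel as a prefix; stems whose last vowel is 'u' delete the last vowel and add -ar.
So vuzusoz → vuzuszovi.

vuzuszovi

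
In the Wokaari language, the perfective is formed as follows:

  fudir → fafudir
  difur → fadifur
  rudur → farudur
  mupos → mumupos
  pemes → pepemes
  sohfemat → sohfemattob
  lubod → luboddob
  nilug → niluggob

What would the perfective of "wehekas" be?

mupos and lubod both have last vowel 'o' yet inflect differently (mumupos, luboddob), so the last vowel is not what conditions the rule; the final letter is.
"wehekas" ends in -s. The stems ending in -s (mupos → mumupos, pemes → pepemes) repeat the first consonant+vowel as a prefix.
The other patterns: stems ending in -r add the prefix fa-; stems ending in -d, -g or -t double the final consonant and add -ob.
So wehekas → wewehekas.

wewehekas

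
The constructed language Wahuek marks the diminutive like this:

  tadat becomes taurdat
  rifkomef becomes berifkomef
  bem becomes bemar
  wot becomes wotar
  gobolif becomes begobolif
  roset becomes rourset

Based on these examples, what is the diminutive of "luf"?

lufar

"luf" has 1 vowel. The stems with 1 vowel (wot → wotar, bem → bemar) add -ar.
So luf → lufar.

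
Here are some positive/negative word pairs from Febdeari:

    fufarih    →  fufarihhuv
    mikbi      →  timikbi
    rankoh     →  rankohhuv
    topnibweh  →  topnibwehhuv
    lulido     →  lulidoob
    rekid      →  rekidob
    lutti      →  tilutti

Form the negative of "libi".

tilibi

fufarih and rekid both have last vowel 'i' yet inflect differently (fufarihhuv, rekidob), so the last vowel is not what conditions the rule; the final letter is.
"libi" ends in -i. The stems ending in -i (lutti → tilutti, mikbi → timikbi) add the prefix ti-.
The other patterns: stems ending in -h double the final consonant and add -uv; stems ending in -d or -o add -ob.
So libi → tilibi.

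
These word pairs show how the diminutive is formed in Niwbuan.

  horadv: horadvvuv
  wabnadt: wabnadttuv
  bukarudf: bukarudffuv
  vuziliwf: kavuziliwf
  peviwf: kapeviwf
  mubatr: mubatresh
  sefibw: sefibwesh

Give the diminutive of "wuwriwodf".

wuwriwodffuv

"wuwriwodf" has second-to-last letter 'd'. The stems whose second-to-last letter is 'd' (horadv → horadvvuv, wabnadt → wabnadttuv, bukarudf → bukarudffuv) double the final consonant and add -uv.
So wuwriwodf → wuwriwodffuv.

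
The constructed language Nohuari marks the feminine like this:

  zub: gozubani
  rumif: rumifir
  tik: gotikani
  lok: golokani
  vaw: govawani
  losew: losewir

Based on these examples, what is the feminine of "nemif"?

nemifir

"nemif" has 2 vowels. The stems with 2 vowels (losew → losewir, rumif → rumifir) add -ir.
So nemif → nemifir.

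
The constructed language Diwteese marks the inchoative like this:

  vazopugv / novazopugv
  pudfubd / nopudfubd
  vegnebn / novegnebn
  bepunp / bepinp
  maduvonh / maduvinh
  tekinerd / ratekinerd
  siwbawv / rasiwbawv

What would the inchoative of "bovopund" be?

pudfubd and tekinerd both end in -d yet inflect differently (nopudfubd, ratekinerd), so the final letter is not what conditions the rule; the second-to-last letter is.
"bovopund" has second-to-last letter 'n'. The stems whose second-to-last letter is 'n' (bepunp → bepinp, maduvonh → maduvinh) change the last vowel to 'i'.
The other patterns: stems whose second-to-last letter is 'b' or 'g' add the prefix no-; stems whose second-to-last letter is 'r' or 'w' add the prefix ra-.
So bovopund → bovopind.

bovopind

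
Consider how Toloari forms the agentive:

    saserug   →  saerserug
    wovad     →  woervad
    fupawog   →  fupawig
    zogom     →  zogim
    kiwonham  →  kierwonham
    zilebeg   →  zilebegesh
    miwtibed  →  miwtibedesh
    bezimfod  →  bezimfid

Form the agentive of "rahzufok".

fupawog and zilebeg both end in -g yet inflect differently (fupawig, zilebegesh), so the final letter is not what conditions the rule; the last vowel is.
"rahzufok" has last vowel 'o'. The stems whose last vowel is 'o' (bezimfod → bezimfid, zogom → zogim, fupawog → fupawig) change the last vowel to 'i'.
The other patterns: stems whose last vowel is 'e' add -esh; stems whose last vowel is 'a' or 'u' insert -er- after the first vowel.
So rahzufok → rahzufik.

rahzufik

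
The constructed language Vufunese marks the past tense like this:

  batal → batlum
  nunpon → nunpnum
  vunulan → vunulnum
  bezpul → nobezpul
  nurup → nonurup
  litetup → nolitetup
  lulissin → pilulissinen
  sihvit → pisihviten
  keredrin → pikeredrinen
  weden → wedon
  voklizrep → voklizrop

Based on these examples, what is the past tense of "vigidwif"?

batal and bezpul both end in -l yet inflect differently (batlum, nobezpul), so the final letter is not what conditions the rule; the last vowel is.
"vigidwif" has last vowel 'i'. The stems whose last vowel is 'i' (lulissin → pilulissinen, sihvit → pisihviten, keredrin → pikeredrinen) add pi- … -en around the stem.
So vigidwif → pivigidwifen.

pivigidwifen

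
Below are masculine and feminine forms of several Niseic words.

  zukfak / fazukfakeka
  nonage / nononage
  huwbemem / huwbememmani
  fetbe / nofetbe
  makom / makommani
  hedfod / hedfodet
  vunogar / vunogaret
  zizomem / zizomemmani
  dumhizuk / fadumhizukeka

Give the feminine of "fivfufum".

fivfufummani

"fivfufum" ends in -m. The stems ending in -m (zizomem → zizomemmani, huwbemem → huwbememmani, makom → makommani) double the final consonant and add -ani.
The other patterns: stems ending in -k add fa- … -eka around the stem; stems ending in -e add the prefix no-; stems ending in -d or -r add -et.
So fivfufum → fivfufummani.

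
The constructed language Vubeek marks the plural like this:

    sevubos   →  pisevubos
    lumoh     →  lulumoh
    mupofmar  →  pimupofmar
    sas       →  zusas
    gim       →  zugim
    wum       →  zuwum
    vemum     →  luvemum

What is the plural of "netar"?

wum and vemum both end in -m yet inflect differently (zuwum, luvemum), so the final letter is not what conditions the rule; the number of vowels is.
"netar" has 2 vowels. The stems with 2 vowels (lumoh → lulumoh, vemum → luvemum) add the prefix lu-.
So netar → lunetar.

lunetar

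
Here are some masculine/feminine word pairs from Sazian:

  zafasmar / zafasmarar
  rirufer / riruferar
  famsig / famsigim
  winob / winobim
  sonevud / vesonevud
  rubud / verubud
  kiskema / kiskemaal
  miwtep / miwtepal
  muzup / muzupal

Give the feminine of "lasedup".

"lasedup" ends in -p. The stems ending in -p (miwtep → miwtepal, muzup → muzupal) add -al.
So lasedup → lasedupal.

lasedupal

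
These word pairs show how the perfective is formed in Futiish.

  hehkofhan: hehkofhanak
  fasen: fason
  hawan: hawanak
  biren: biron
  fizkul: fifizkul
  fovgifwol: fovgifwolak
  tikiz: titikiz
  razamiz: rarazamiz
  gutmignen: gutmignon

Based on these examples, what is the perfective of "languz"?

"languz" has last vowel 'u'. The one such stem in the data (fizkul → fifizkul) repeats the first consonant+vowel as a prefix (as do tikiz, razamiz), so the same rule applies.
The other patterns: stems whose last vowel is 'a' or 'o' add -ak; stems whose last vowel is 'e' change the last vowel to 'o'.
So languz → lalanguz.

lalanguz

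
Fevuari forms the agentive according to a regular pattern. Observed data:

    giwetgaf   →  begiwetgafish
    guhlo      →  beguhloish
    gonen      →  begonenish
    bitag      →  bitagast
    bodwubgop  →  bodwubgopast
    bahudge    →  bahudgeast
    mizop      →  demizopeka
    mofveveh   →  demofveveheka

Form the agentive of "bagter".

bodwubgop and mizop both end in -p yet inflect differently (bodwubgopast, demizopeka), so the final letter is not what conditions the rule; the first letter is.
"bagter" begins with b-. The stems beginning with b- (bitag → bitagast, bodwubgop → bodwubgopast, bahudge → bahudgeast) add -ast.
So bagter → bagterast.

bagterast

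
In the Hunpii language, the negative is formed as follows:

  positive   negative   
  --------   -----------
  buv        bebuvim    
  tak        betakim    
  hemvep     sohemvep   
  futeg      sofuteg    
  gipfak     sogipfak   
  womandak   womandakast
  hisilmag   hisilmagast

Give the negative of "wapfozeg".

wapfozegast

"wapfozeg" has 3 vowels. The stems with 3 vowels (womandak → womandakast, hisilmag → hisilmagast) add -ast.
The other patterns: stems with 1 vowel add be- … -im around the stem; stems with 2 vowels add the prefix so-.
So wapfozeg → wapfozegast.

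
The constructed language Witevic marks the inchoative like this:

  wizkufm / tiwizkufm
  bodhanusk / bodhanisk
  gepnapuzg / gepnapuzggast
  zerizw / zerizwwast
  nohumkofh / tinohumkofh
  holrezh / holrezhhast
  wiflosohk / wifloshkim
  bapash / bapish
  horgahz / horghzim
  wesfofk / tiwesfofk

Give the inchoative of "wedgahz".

wedghzim

bapash and nohumkofh both end in -h yet inflect differently (bapish, tinohumkofh), so the final letter is not what conditions the rule; the second-to-last letter is.
"wedgahz" has second-to-last letter 'h'. The stems whose second-to-last letter is 'h' (horgahz → horghzim, wiflosohk → wifloshkim) delete the last vowel and add -im.
The other patterns: stems whose second-to-last letter is 's' change the last vowel to 'i'; stems whose second-to-last letter is 'f' add the prefix ti-; stems whose second-to-last letter is 'z' double the final consonant and add -ast.
So wedgahz → wedghzim.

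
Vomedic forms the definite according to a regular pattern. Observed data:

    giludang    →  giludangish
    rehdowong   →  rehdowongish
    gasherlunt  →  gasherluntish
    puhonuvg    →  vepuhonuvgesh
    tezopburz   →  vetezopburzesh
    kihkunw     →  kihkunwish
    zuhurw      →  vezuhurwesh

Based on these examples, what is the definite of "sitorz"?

vesitorzesh

kihkunw and zuhurw both end in -w yet inflect differently (kihkunwish, vezuhurwesh), so the final letter is not what conditions the rule; the second-to-last letter is.
"sitorz" has second-to-last letter 'r'. The stems whose second-to-last letter is 'r' (tezopburz → vetezopburzesh, zuhurw → vezuhurwesh) add ve- … -esh around the stem.
So sitorz → vesitorzesh.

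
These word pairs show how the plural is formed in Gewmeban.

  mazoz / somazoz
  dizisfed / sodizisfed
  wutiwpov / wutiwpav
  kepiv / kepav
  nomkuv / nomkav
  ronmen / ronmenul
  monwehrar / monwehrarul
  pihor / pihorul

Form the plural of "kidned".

mazoz and wutiwpov both have last vowel 'o' yet inflect differently (somazoz, wutiwpav), so the last vowel is not what conditions the rule; the final letter is.
"kidned" ends in -d. The one such stem in the data (dizisfed → sodizisfed) adds the prefix so-, so the same rule applies.
The other patterns: stems ending in -v change the last vowel to 'a'; stems ending in -n or -r add -ul.
So kidned → sokidned.

sokidned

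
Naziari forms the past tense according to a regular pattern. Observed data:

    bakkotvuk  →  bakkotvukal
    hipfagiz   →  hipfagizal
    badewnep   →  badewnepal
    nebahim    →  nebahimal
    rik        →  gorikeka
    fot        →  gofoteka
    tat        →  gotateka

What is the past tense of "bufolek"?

bufolekal

bakkotvuk and rik both end in -k yet inflect differently (bakkotvukal, gorikeka), so the final letter is not what conditions the rule; the number of vowels is.
"bufolek" has 3 vowels. The stems with 3 vowels (bakkotvuk → bakkotvukal, hipfagiz → hipfagizal, badewnep → badewnepal) add -al.
The other pattern: stems with 1 vowel add go- … -eka around the stem.
So bufolek → bufolekal.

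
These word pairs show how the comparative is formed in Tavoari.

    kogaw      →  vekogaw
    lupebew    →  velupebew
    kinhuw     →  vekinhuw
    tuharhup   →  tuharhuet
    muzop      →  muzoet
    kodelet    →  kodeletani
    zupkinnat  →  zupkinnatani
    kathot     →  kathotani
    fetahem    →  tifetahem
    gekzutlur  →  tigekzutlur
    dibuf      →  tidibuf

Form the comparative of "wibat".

wibatani

kinhuw and tuharhup both have last vowel 'u' yet inflect differently (vekinhuw, tuharhuet), so the last vowel is not what conditions the rule; the final letter is.
"wibat" ends in -t. The stems ending in -t (kodelet → kodeletani, zupkinnat → zupkinnatani, kathot → kathotani) add -ani.
So wibat → wibatani.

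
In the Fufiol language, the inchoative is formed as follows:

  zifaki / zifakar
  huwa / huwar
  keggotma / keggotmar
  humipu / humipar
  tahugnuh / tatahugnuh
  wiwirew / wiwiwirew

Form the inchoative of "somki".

humipu and tahugnuh both have last vowel 'u' yet inflect differently (humipar, tatahugnuh), so the last vowel is not what conditions the rule; whether the stem ends in a vowel or a consonant is.
"somki" ends in a vowel. The stems ending in a vowel (zifaki → zifakar, huwa → huwar, keggotma → keggotmar) drop the final letter and add -ar.
The other pattern: stems ending in a consonant repeat the first consonant+vowel as a prefix.
So somki → somkar.

somkar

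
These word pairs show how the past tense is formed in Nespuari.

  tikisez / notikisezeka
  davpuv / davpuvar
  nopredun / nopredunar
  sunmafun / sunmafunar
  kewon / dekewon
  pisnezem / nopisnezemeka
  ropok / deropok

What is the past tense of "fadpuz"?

kewon and nopredun both end in -n yet inflect differently (dekewon, nopredunar), so the final letter is not what conditions the rule; the last vowel is.
"fadpuz" has last vowel 'u'. The stems whose last vowel is 'u' (nopredun → nopredunar, sunmafun → sunmafunar, davpuv → davpuvar) add -ar.
So fadpuz → fadpuzar.

fadpuzar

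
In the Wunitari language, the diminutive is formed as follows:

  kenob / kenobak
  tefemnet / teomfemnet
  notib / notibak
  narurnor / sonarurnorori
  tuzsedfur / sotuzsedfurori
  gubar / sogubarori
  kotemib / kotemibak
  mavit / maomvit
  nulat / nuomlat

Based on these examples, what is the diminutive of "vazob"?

vazobak

kenob and narurnor both have last vowel 'o' yet inflect differently (kenobak, sonarurnorori), so the last vowel is not what conditions the rule; the final letter is.
"vazob" ends in -b. The stems ending in -b (notib → notibak, kenob → kenobak, kotemib → kotemibak) add -ak.
So vazob → vazobak.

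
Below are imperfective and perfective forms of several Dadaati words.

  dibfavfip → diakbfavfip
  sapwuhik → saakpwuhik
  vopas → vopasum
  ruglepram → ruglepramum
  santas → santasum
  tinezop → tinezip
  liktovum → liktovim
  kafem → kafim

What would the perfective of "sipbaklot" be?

"sipbaklot" has last vowel 'o'. The one such stem in the data (tinezop → tinezip) changes the last vowel to 'i' (as do liktovum, kafem), so the same rule applies.
The other patterns: stems whose last vowel is 'i' insert -ak- after the first vowel; stems whose last vowel is 'a' add -um.
So sipbaklot → sipbaklit.

sipbaklit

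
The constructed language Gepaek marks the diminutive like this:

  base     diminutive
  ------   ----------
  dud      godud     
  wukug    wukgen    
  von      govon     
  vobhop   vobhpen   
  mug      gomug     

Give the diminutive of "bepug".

mug and wukug both end in -g yet inflect differently (gomug, wukgen), so the final letter is not what conditions the rule; the number of vowels is.
"bepug" has 2 vowels. The stems with 2 vowels (wukug → wukgen, vobhop → vobhpen) delete the last vowel and add -en.
So bepug → bepgen.

bepgen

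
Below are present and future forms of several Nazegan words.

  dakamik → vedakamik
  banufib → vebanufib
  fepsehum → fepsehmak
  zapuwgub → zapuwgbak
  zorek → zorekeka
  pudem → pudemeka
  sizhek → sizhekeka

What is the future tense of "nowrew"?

zapuwgub and banufib both end in -b yet inflect differently (zapuwgbak, vebanufib), so the final letter is not what conditions the rule; the last vowel is.
"nowrew" has last vowel 'e'. The stems whose last vowel is 'e' (zorek → zorekeka, sizhek → sizhekeka, pudem → pudemeka) add -eka.
The other patterns: stems whose last vowel is 'u' delete the last vowel and add -ak; stems whose last vowel is 'i' add the prefix ve-.
So nowrew → nowreweka.

nowreweka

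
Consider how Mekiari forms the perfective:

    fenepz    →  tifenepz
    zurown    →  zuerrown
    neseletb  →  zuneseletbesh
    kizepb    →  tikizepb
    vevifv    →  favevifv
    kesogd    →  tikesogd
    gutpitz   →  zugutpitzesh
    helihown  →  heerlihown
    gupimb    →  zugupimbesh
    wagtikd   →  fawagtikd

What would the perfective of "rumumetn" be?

gutpitz and fenepz both end in -z yet inflect differently (zugutpitzesh, tifenepz), so the final letter is not what conditions the rule; the second-to-last letter is.
"rumumetn" has second-to-last letter 't'. The stems whose second-to-last letter is 't' (gutpitz → zugutpitzesh, neseletb → zuneseletbesh) add zu- … -esh around the stem.
So rumumetn → zurumumetnesh.

zurumumetnesh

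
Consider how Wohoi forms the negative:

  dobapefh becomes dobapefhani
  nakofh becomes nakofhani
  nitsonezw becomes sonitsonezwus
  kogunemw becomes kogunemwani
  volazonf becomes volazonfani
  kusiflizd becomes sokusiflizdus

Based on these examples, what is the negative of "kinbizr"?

sokinbizrus

nitsonezw and kogunemw both end in -w yet inflect differently (sonitsonezwus, kogunemwani), so the final letter is not what conditions the rule; the second-to-last letter is.
"kinbizr" has second-to-last letter 'z'. The stems whose second-to-last letter is 'z' (nitsonezw → sonitsonezwus, kusiflizd → sokusiflizdus) add so- … -us around the stem.
So kinbizr → sokinbizrus.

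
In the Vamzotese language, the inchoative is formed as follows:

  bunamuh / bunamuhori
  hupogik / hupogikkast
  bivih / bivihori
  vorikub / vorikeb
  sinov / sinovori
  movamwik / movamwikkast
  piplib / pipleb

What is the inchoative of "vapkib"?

vapkeb

"vapkib" ends in -b. The stems ending in -b (piplib → pipleb, vorikub → vorikeb) change the last vowel to 'e'.
The other patterns: stems ending in -k double the final consonant and add -ast; stems ending in -h or -v add -ori.
So vapkib → vapkeb.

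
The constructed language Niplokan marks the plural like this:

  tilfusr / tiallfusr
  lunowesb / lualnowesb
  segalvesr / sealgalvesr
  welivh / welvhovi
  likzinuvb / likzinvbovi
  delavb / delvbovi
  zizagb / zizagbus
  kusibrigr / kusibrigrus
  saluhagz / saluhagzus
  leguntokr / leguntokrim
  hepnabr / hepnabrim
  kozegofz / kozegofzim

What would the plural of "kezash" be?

kealzash

"kezash" has second-to-last letter 's'. The stems whose second-to-last letter is 's' (tilfusr → tiallfusr, lunowesb → lualnowesb, segalvesr → sealgalvesr) insert -al- after the first vowel.
So kezash → kealzash.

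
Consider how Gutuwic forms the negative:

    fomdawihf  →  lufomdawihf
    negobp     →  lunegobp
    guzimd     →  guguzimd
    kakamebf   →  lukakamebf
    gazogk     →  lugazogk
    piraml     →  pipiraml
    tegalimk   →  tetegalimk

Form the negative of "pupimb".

pupupimb

"pupimb" has second-to-last letter 'm'. The stems whose second-to-last letter is 'm' (guzimd → guguzimd, tegalimk → tetegalimk, piraml → pipiraml) repeat the first consonant+vowel as a prefix.
The other pattern: stems whose second-to-last letter is 'b', 'g' or 'h' add the prefix lu-.
So pupimb → pupupimb.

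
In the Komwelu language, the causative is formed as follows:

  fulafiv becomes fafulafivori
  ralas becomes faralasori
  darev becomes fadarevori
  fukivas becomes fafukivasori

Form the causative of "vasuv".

favasuvori

Every pair shown (fulafiv → fafulafivori, ralas → faralasori, darev → fadarevori, …) follows the same rule: add fa- … -ori around the stem.
So vasuv → favasuvori.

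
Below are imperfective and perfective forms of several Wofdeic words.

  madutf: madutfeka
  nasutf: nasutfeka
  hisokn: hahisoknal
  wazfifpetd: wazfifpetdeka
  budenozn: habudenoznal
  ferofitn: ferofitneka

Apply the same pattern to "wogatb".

"wogatb" has second-to-last letter 't'. The stems whose second-to-last letter is 't' (madutf → madutfeka, ferofitn → ferofitneka, wazfifpetd → wazfifpetdeka) add -eka.
So wogatb → wogatbeka.

wogatbeka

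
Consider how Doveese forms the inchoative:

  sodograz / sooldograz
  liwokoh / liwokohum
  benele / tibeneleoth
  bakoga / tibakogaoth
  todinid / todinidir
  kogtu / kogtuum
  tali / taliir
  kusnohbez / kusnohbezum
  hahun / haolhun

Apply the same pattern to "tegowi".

tegowiir

kusnohbez and sodograz both end in -z yet inflect differently (kusnohbezum, sooldograz), so the final letter is not what conditions the rule; the first letter is.
"tegowi" begins with t-. The stems beginning with t- (tali → taliir, todinid → todinidir) add -ir.
The other patterns: stems beginning with k- or l- add -um; stems beginning with b- add ti- … -oth around the stem; stems beginning with h- or s- insert -ol- after the first vowel.
So tegowi → tegowiir.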